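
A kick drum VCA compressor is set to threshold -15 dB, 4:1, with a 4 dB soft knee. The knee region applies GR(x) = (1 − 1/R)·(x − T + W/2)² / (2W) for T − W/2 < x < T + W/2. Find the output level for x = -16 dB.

-16.09375 dB

x − T + W/2 = -16 − (-15) + 2 = 1.
GR = (1 − 1/4) × 1² / 8 = 0.75 × 1 / 8 = 0.09375 dB.
Output = -16 − 0.09375 = -16.09375 dB.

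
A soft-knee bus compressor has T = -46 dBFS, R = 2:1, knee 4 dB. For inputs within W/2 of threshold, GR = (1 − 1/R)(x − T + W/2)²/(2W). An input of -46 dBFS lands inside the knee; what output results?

-46.25 dBFS

x − T + W/2 = -46 − (-46) + 2 = 2.
GR = (1 − 1/2) × 2² / 8 = 0.5 × 4 / 8 = 0.25 dB.
Output = -46 − 0.25 = -46.25 dBFS.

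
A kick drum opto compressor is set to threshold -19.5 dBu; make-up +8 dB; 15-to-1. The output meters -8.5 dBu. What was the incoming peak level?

Before make-up, the level was -8.5 − 8 = -16.5 dBu.
That's 3 dB above the -19.5 dBu threshold.
Undo the ratio: input overshoot = 3 × 15 = 45 dB, giving input = 25.5 dBu.

25.5 dBu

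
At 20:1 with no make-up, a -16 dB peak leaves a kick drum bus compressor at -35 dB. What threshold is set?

-36 dB

Let T be the threshold. Output overshoot = (input overshoot)/R, so -35 − T = (-16 − T)/20.
20·(-35 − T) = -16 − T → 19·T = -700 − (-16) = -684.
T = -684/19 = -36 dB.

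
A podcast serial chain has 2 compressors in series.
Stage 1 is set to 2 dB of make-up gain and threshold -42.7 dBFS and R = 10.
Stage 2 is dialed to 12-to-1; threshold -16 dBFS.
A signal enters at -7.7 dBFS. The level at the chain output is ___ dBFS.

-37.2 dBFS

Stage 1: 35 dB above -42.7 dBFS, reduced 10:1 to 3.5 dB above → -39.2 dBFS; +2 dB make-up → -37.2 dBFS.
Stage 2: below threshold (-37.2 ≤ -16); passes unchanged; output -37.2 dBFS.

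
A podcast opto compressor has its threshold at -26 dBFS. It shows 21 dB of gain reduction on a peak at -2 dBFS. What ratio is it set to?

8:1

Input overshoot = -2 − (-26) = 24 dB.
Output overshoot = 24 − 21 = 3 dB.
Ratio = input overshoot / output overshoot = 24 / 3 = 8.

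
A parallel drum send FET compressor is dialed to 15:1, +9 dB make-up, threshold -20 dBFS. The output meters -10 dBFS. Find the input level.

Remove make-up: -10 − 9 = -19 dBFS.
That's 1 dB above the -20 dBFS threshold.
Undo the ratio: input overshoot = 1 × 15 = 15 dB, giving input = -5 dBFS.

-5 dBFS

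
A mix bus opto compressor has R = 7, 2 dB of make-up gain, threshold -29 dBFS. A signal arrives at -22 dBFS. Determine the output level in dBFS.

-26 dBFS

Overshoot: -22 − (-29) = 7 dB.
7:1 compression reduces that to 7/7 = 1 dB over.
So the level is -29 + 1 = -28 dBFS; make-up adds 2 dB, giving -26 dBFS.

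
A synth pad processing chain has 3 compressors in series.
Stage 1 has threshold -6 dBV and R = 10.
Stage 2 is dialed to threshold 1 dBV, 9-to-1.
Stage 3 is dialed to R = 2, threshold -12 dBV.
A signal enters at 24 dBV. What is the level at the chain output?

-7.5 dBV

Stage 1: 24 dBV is 30 dB over -6 dBV; at 10:1 that becomes 3 dB over, giving -3 dBV.
Stage 2: below threshold (-3 ≤ 1); passes unchanged; output -3 dBV.
Stage 3: overshoot 9 dB → 9/2 = 4.5 dB → -7.5 dBV.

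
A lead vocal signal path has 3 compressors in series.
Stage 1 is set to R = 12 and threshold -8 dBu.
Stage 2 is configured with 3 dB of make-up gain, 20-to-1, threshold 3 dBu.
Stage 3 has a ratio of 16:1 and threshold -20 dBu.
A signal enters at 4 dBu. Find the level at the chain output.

Stage 1: 4 dBu is 12 dB over -8 dBu; at 12:1 that becomes 1 dB over, giving -7 dBu.
Stage 2: below threshold (-7 ≤ 3); passes unchanged; make-up brings it to -4 dBu.
Stage 3: -4 dBu is 16 dB over -20 dBu; at 16:1 that becomes 1 dB over, giving -19 dBu.

-19 dBu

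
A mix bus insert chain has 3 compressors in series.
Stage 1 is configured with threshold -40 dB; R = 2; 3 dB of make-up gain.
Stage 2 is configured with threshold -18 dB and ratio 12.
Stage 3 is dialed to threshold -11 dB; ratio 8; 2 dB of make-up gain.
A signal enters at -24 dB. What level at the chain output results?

-27 dB

Stage 1: 16 dB above -40 dB, reduced 2:1 to 8 dB above → -32 dB; +3 dB make-up → -29 dB.
Stage 2: -29 dB is at or below the -18 dB threshold — no compression; output -29 dB.
Stage 3: below threshold (-29 ≤ -11); passes unchanged; make-up brings it to -27 dB.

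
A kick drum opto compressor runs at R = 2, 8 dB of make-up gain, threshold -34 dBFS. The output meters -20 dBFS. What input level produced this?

-22 dBFS

Remove make-up: -20 − 8 = -28 dBFS.
Post-compression overshoot = -28 − (-34) = 6 dB.
Undo the ratio: input overshoot = 6 × 2 = 12 dB, giving input = -22 dBFS.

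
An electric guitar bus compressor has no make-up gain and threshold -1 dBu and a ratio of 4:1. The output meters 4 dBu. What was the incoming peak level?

19 dBu

Post-compression overshoot = 4 − (-1) = 5 dB.
Undo the ratio: input overshoot = 5 × 4 = 20 dB, giving input = 19 dBu.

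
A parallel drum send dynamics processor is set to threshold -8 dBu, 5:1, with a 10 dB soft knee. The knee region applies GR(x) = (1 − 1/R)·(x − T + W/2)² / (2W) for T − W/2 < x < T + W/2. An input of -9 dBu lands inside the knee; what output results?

x − T + W/2 = -9 − (-8) + 5 = 4.
GR = (1 − 1/5) × 4² / 20 = 0.8 × 16 / 20 = 0.64 dB.
Output = -9 − 0.64 = -9.64 dBu.

-9.64 dBu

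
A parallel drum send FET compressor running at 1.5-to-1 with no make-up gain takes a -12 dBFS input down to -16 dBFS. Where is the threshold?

Let T be the threshold. Output overshoot = (input overshoot)/R, so -16 − T = (-12 − T)/1.5.
1.5·(-16 − T) = -12 − T → 0.5·T = -24 − (-12) = -12.
T = -12/0.5 = -24 dBFS.

-24 dBFS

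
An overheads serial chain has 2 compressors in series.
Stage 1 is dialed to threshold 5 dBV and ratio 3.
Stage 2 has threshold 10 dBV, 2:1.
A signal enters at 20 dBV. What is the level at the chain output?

10 dBV

Stage 1: 15 dB above 5 dBV, reduced 3:1 to 5 dB above → 10 dBV.
Stage 2: 10 dBV ≤ 10 dBV, so stage 2 doesn't engage; output 10 dBV.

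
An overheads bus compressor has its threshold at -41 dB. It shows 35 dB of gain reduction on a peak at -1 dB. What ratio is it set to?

8:1

Input overshoot = -1 − (-41) = 40 dB.
Output overshoot = 40 − 35 = 5 dB.
Ratio = input overshoot / output overshoot = 40 / 5 = 8.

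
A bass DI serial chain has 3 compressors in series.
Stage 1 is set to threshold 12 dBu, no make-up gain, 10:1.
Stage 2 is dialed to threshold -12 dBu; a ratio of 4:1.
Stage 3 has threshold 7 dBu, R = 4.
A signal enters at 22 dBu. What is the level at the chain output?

-5.75 dBu

Stage 1: 10 dB above 12 dBu, reduced 10:1 to 1 dB above → 13 dBu.
Stage 2: overshoot 25 dB → 25/4 = 6.25 dB → -5.75 dBu.
Stage 3: below threshold (-5.75 ≤ 7); passes unchanged; output -5.75 dBu.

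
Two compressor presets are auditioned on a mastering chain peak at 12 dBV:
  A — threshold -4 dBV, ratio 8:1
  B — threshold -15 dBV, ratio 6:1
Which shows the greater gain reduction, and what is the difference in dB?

B, by 8.5 dB

A: GR = 16 − 16/8 = 14 dB.
B: GR = 27 − 27/6 = 22.5 dB.
Difference: 8.5 dB in favour of B.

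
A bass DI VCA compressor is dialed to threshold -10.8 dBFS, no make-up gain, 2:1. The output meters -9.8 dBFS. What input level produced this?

-8.8 dBFS

Post-compression overshoot = -9.8 − (-10.8) = 1 dB.
Before 2:1 compression the overshoot was 1 × 2 = 2 dB, so input = -10.8 + 2 = -8.8 dBFS.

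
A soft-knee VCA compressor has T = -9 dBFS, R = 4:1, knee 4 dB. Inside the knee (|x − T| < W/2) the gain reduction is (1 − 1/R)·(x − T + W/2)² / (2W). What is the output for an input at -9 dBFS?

x − T + W/2 = -9 − (-9) + 2 = 2.
GR = (1 − 1/4) × 2² / 8 = 0.75 × 4 / 8 = 0.375 dB.
Output = -9 − 0.375 = -9.375 dBFS.

-9.375 dBFS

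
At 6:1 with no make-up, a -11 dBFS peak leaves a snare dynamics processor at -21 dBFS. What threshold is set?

-23 dBFS

Input is 12 dB above T (since output overshoot × R = input overshoot: (-21 − T)·6 = -11 − T gives T = -23 dBFS).
Check: -23 + (-11 − (-23))/6 = -23 + 2 = -21 dBFS. ✓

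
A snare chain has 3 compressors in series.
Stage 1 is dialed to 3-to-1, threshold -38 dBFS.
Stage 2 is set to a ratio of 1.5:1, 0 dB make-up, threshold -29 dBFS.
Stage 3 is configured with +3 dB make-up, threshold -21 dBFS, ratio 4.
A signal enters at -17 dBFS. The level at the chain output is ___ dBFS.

Stage 1: -17 dBFS is 21 dB over -38 dBFS; at 3:1 that becomes 7 dB over, giving -31 dBFS.
Stage 2: -31 dBFS ≤ -29 dBFS, so stage 2 doesn't engage; output -31 dBFS.
Stage 3: -31 dBFS is at or below the -21 dBFS threshold — no compression; make-up brings it to -28 dBFS.

-28 dBFS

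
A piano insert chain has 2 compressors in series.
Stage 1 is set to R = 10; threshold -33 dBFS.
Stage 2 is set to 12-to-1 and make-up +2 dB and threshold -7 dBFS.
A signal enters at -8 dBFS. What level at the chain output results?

Stage 1: overshoot 25 dB → 25/10 = 2.5 dB → -30.5 dBFS.
Stage 2: -30.5 dBFS is at or below the -7 dBFS threshold — no compression; make-up brings it to -28.5 dBFS.

-28.5 dBFS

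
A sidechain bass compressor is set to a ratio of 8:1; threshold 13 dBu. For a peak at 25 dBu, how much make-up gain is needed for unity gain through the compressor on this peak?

The peak compresses to 13 + 12/8 = 14.5 dBu.
To reach 25 dBu requires 25 − 14.5 = 10.5 dB of make-up.

10.5 dB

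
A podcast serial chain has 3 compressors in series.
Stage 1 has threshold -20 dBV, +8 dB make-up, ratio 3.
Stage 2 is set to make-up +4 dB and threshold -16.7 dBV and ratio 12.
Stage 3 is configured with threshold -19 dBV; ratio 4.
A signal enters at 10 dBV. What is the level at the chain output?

Stage 1: 30 dB above -20 dBV, reduced 3:1 to 10 dB above → -10 dBV; +8 dB make-up → -2 dBV.
Stage 2: -2 dBV is 14.7 dB over -16.7 dBV; at 12:1 that becomes 1.225 dB over, giving -15.475 dBV; +4 dB make-up → -11.475 dBV.
Stage 3: -11.475 dBV is 7.525 dB over -19 dBV; at 4:1 that becomes 1.88125 dB over, giving -17.11875 dBV.

-17.11875 dBV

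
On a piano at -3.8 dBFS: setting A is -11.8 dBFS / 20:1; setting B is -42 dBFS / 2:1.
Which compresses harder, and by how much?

A: GR = 8 − 8/20 = 7.6 dB.
B: GR = 38.2 − 38.2/2 = 19.1 dB.
Difference: 11.5 dB in favour of B.

B, by 11.5 dB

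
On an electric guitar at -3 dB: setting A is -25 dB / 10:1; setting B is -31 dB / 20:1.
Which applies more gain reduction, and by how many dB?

B, by 6.8 dB

A: 22 dB over, compressed to 2.2 dB over, so 19.8 dB of GR.
B: 28 dB over, compressed to 1.4 dB over, so 26.6 dB of GR.
Difference: 6.8 dB in favour of B.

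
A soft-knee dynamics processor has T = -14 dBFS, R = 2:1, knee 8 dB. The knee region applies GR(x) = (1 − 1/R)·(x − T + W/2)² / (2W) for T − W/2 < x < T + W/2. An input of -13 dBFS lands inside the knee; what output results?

x − T + W/2 = -13 − (-14) + 4 = 5.
GR = (1 − 1/2) × 5² / 16 = 0.5 × 25 / 16 = 0.78125 dB.
Output = -13 − 0.78125 = -13.78125 dBFS.

-13.78125 dBFS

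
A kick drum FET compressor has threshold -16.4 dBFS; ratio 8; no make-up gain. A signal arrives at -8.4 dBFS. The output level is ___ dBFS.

-15.4 dBFS

Overshoot: -8.4 − (-16.4) = 8 dB.
8:1 compression reduces that to 8/8 = 1 dB over.
That puts the output at -15.4 dBFS.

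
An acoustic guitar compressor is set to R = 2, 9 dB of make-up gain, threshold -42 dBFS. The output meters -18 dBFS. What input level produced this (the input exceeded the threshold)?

Stripping the +9 dB make-up gives -27 dBFS at the gain stage.
Post-compression overshoot = -27 − (-42) = 15 dB.
Input overshoot = R × output overshoot = 30 dB → input = -42 + 30 = -12 dBFS.

-12 dBFS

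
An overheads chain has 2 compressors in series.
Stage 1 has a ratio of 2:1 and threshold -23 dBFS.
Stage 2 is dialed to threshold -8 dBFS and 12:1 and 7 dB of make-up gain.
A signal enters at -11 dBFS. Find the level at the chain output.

Stage 1: 12 dB above -23 dBFS, reduced 2:1 to 6 dB above → -17 dBFS.
Stage 2: -17 dBFS is at or below the -8 dBFS threshold — no compression; make-up brings it to -10 dBFS.

-10 dBFS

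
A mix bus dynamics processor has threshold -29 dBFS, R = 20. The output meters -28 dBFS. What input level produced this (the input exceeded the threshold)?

-9 dBFS

That's 1 dB above the -29 dBFS threshold.
Before 20:1 compression the overshoot was 1 × 20 = 20 dB, so input = -29 + 20 = -9 dBFS.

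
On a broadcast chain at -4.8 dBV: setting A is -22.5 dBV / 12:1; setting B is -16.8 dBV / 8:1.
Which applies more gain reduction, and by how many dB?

A: 17.7 dB over, compressed to 1.475 dB over, so 16.225 dB of GR.
B: 12 dB over, compressed to 1.5 dB over, so 10.5 dB of GR.
A reduces 5.725 dB more.

A, by 5.725 dB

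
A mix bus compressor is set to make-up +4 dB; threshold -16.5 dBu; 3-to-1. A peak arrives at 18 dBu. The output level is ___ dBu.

Overshoot: 18 − (-16.5) = 34.5 dB.
At 3:1 the overshoot is divided by 3, leaving 11.5 dB above threshold.
So the level is -16.5 + 11.5 = -5 dBu; make-up adds 4 dB, giving -1 dBu.

-1 dBu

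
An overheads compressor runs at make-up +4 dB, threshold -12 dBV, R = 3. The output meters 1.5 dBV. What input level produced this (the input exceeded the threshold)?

Stripping the +4 dB make-up gives -2.5 dBV at the gain stage.
That's 9.5 dB above the -12 dBV threshold.
Input overshoot = R × output overshoot = 28.5 dB → input = -12 + 28.5 = 16.5 dBV.

16.5 dBV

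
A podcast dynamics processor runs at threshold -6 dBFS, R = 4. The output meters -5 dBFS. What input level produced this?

Post-compression overshoot = -5 − (-6) = 1 dB.
Input overshoot = R × output overshoot = 4 dB → input = -6 + 4 = -2 dBFS.

-2 dBFS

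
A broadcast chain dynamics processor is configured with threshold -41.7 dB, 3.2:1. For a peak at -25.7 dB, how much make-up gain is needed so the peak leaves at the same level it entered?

The peak compresses to -41.7 + 16/3.2 = -36.7 dB.
To reach -25.7 dB requires -25.7 − (-36.7) = 11 dB of make-up.

11 dB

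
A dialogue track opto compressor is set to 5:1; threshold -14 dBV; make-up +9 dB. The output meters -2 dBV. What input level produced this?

Stripping the +9 dB make-up gives -11 dBV at the gain stage.
Post-compression overshoot = -11 − (-14) = 3 dB.
Input overshoot = R × output overshoot = 15 dB → input = -14 + 15 = 1 dBV.

1 dBV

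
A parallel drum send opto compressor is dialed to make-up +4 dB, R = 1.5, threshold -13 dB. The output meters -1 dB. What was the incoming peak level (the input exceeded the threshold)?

-1 dB

Stripping the +4 dB make-up gives -5 dB at the gain stage.
Post-compression overshoot = -5 − (-13) = 8 dB.
Input overshoot = R × output overshoot = 12 dB → input = -13 + 12 = -1 dB.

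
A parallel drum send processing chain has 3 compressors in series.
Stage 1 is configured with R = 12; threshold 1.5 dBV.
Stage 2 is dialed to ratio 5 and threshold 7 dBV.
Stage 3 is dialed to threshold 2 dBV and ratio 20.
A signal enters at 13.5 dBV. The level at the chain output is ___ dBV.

Stage 1: 12 dB above 1.5 dBV, reduced 12:1 to 1 dB above → 2.5 dBV.
Stage 2: 2.5 dBV ≤ 7 dBV, so stage 2 doesn't engage; output 2.5 dBV.
Stage 3: overshoot 0.5 dB → 0.5/20 = 0.025 dB → 2.025 dBV.

2.025 dBV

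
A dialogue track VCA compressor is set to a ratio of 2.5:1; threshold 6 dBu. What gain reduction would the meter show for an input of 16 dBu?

16 dBu exceeds the threshold by 10 dB.
After 2.5:1 compression the overshoot becomes 10/2.5 = 4 dB.
GR = overshoot in − overshoot out = 10 − 4 = 6 dB.

6 dB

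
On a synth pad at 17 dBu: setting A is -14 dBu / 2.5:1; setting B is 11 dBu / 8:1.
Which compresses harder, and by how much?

A, by 13.35 dB

A: GR = 31 − 31/2.5 = 18.6 dB.
B: GR = 6 − 6/8 = 5.25 dB.
Difference: 13.35 dB in favour of A.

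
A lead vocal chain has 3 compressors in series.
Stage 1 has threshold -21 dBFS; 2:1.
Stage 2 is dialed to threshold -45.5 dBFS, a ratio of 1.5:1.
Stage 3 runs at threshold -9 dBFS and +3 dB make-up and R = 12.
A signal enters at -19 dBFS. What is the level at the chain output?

Stage 1: -19 dBFS is 2 dB over -21 dBFS; at 2:1 that becomes 1 dB over, giving -20 dBFS.
Stage 2: overshoot 25.5 dB → 25.5/1.5 = 17 dB → -28.5 dBFS.
Stage 3: -28.5 dBFS is at or below the -9 dBFS threshold — no compression; make-up brings it to -25.5 dBFS.

-25.5 dBFS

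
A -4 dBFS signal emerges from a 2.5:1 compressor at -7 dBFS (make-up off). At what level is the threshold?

Let T be the threshold. Output overshoot = (input overshoot)/R, so -7 − T = (-4 − T)/2.5.
2.5·(-7 − T) = -4 − T → 1.5·T = -17.5 − (-4) = -13.5.
T = -13.5/1.5 = -9 dBFS.

-9 dBFS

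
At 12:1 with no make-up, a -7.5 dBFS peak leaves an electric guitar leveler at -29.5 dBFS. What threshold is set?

-31.5 dBFS

Gain reduction = -7.5 − (-29.5) = 22 dB; output overshoot = GR / (R − 1) = 22 / 11 = 2 dB.
Threshold = output − output overshoot = -29.5 − 2 = -31.5 dBFS.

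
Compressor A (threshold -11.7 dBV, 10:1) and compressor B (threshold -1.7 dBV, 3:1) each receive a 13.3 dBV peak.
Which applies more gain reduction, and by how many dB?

A, by 12.5 dB

A: 25 dB over, compressed to 2.5 dB over, so 22.5 dB of GR.
B: 15 dB over, compressed to 5 dB over, so 10 dB of GR.
A applies 12.5 dB more gain reduction.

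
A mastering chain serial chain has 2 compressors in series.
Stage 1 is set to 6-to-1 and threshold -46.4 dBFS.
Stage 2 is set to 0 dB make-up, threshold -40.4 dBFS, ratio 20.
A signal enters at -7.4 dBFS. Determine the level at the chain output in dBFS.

-40.375 dBFS

Stage 1: -7.4 dBFS is 39 dB over -46.4 dBFS; at 6:1 that becomes 6.5 dB over, giving -39.9 dBFS.
Stage 2: -39.9 dBFS is 0.5 dB over -40.4 dBFS; at 20:1 that becomes 0.025 dB over, giving -40.375 dBFS.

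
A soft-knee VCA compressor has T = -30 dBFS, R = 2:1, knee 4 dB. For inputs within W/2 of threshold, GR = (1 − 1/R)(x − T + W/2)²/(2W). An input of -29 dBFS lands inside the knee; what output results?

-29.5625 dBFS

x − T + W/2 = -29 − (-30) + 2 = 3.
GR = (1 − 1/2) × 3² / 8 = 0.5 × 9 / 8 = 0.5625 dB.
Output = -29 − 0.5625 = -29.5625 dBFS.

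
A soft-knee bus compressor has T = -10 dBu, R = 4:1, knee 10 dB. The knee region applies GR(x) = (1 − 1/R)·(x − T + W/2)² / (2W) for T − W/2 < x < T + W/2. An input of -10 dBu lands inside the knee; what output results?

-10.9375 dBu

x − T + W/2 = -10 − (-10) + 5 = 5.
GR = (1 − 1/4) × 5² / 20 = 0.75 × 25 / 20 = 0.9375 dB.
Output = -10 − 0.9375 = -10.9375 dBu.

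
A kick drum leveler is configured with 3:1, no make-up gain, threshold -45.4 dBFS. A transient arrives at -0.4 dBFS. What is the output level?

-30.4 dBFS

Overshoot: -0.4 − (-45.4) = 45 dB.
The 45 dB excess becomes 15 dB after 3:1 reduction.
Output = -45.4 + 15 = -30.4 dBFS.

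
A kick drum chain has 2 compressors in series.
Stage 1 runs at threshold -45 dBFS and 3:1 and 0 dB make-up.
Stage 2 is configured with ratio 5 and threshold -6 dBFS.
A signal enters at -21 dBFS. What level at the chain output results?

Stage 1: overshoot 24 dB → 24/3 = 8 dB → -37 dBFS.
Stage 2: -37 dBFS ≤ -6 dBFS, so stage 2 doesn't engage; output -37 dBFS.

-37 dBFS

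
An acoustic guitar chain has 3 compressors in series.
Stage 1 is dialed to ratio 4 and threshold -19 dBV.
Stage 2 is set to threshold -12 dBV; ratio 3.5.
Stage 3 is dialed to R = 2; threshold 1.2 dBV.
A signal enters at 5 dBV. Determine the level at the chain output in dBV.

Stage 1: 24 dB above -19 dBV, reduced 4:1 to 6 dB above → -13 dBV.
Stage 2: below threshold (-13 ≤ -12); passes unchanged; output -13 dBV.
Stage 3: -13 dBV ≤ 1.2 dBV, so stage 3 doesn't engage; output -13 dBV.

-13 dBV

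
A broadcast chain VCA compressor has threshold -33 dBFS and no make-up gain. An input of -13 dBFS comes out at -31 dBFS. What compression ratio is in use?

Input overshoot = -13 − (-33) = 20 dB; output overshoot = -31 − (-33) = 2 dB.
Ratio = 20 / 2 = 10.

10:1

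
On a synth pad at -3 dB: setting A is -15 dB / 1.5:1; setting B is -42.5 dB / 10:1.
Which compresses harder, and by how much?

B, by 31.55 dB

A: 12 dB over, compressed to 8 dB over, so 4 dB of GR.
B: 39.5 dB over, compressed to 3.95 dB over, so 35.55 dB of GR.
B applies 31.55 dB more gain reduction.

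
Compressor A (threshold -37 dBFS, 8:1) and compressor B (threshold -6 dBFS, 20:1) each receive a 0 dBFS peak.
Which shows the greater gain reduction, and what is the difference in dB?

A: overshoot 37 dB → output overshoot 4.625 dB → GR 32.375 dB.
B: overshoot 6 dB → output overshoot 0.3 dB → GR 5.7 dB.
A applies 26.675 dB more gain reduction.

A, by 26.675 dB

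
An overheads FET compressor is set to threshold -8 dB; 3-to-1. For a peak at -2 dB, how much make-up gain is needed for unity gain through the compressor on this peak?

Overshoot 6 dB → 6/3 = 2 dB after compression, so the compressed level is -8 + 2 = -6 dB.
Make-up = target − compressed = -2 − (-6) = 4 dB.

4 dB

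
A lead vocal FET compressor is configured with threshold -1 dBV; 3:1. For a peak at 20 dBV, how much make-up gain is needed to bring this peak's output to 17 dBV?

11 dB

Without make-up, output = threshold + overshoot/3 = -1 + 7 = 6 dBV.
Gap to target: 11 dB.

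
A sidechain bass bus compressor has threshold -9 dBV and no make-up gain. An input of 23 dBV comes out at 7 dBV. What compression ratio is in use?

Input overshoot = 23 − (-9) = 32 dB; output overshoot = 7 − (-9) = 16 dB.
Ratio = 32 / 16 = 2.

2:1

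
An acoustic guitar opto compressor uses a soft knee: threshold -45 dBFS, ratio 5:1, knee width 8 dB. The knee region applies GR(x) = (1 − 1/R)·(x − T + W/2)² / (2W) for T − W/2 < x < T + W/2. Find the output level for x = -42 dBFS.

-44.45 dBFS

x − T + W/2 = -42 − (-45) + 4 = 7.
GR = (1 − 1/5) × 7² / 16 = 0.8 × 49 / 16 = 2.45 dB.
Output = -42 − 2.45 = -44.45 dBFS.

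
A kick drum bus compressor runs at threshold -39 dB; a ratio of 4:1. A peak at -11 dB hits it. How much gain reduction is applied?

21 dB

The signal is 28 dB above threshold.
A 4:1 ratio leaves 7 dB of that excess.
GR = overshoot in − overshoot out = 28 − 7 = 21 dB.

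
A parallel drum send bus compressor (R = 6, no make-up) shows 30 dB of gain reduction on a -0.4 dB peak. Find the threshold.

Input is 36 dB above T (since output overshoot × R = input overshoot: (-30.4 − T)·6 = -0.4 − T gives T = -36.4 dB).
Check: -36.4 + (-0.4 − (-36.4))/6 = -36.4 + 6 = -30.4 dB. ✓

-36.4 dB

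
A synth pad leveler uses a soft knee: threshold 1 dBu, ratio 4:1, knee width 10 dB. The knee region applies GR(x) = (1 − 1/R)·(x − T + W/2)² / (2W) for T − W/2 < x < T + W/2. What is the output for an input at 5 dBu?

x − T + W/2 = 5 − 1 + 5 = 9.
GR = (1 − 1/4) × 9² / 20 = 0.75 × 81 / 20 = 3.0375 dB.
Output = 5 − 3.0375 = 1.9625 dBu.

1.9625 dBu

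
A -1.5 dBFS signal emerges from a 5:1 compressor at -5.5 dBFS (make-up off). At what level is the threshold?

Gain reduction = -1.5 − (-5.5) = 4 dB; output overshoot = GR / (R − 1) = 4 / 4 = 1 dB.
Threshold = output − output overshoot = -5.5 − 1 = -6.5 dBFS.

-6.5 dBFS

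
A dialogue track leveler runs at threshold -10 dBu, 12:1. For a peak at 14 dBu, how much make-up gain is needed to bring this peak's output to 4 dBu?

Overshoot 24 dB → 24/12 = 2 dB after compression, so the compressed level is -10 + 2 = -8 dBu.
Make-up = target − compressed = 4 − (-8) = 12 dB.

12 dB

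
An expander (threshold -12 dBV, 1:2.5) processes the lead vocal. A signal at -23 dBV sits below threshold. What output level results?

The input is 11 dB below the -12 dBV threshold.
A 1:2.5 expander multiplies undershoot by 2.5: 11 × 2.5 = 27.5 dB below threshold.
Output = -12 − 27.5 = -39.5 dBV.

-39.5 dBV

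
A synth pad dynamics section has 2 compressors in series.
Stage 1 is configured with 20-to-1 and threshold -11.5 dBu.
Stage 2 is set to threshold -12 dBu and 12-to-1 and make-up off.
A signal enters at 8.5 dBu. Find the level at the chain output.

-11.875 dBu

Stage 1: 20 dB above -11.5 dBu, reduced 20:1 to 1 dB above → -10.5 dBu.
Stage 2: overshoot 1.5 dB → 1.5/12 = 0.125 dB → -11.875 dBu.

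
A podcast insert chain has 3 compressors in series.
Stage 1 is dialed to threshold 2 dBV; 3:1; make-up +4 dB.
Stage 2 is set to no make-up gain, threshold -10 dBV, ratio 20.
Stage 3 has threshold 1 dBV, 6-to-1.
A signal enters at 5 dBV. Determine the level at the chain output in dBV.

Stage 1: overshoot 3 dB → 3/3 = 1 dB → 3 dBV; +4 dB make-up → 7 dBV.
Stage 2: overshoot 17 dB → 17/20 = 0.85 dB → -9.15 dBV.
Stage 3: -9.15 dBV is at or below the 1 dBV threshold — no compression; output -9.15 dBV.

-9.15 dBV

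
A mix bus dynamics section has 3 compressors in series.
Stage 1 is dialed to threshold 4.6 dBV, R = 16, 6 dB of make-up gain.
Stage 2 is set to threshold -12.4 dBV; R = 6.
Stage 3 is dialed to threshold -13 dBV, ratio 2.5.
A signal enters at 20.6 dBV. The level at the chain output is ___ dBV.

Stage 1: overshoot 16 dB → 16/16 = 1 dB → 5.6 dBV; +6 dB make-up → 11.6 dBV.
Stage 2: overshoot 24 dB → 24/6 = 4 dB → -8.4 dBV.
Stage 3: 4.6 dB above -13 dBV, reduced 2.5:1 to 1.84 dB above → -11.16 dBV.

-11.16 dBV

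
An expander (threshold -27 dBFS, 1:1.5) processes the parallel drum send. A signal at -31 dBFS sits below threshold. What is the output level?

-33 dBFS

Below threshold, a 1:1.5 expander applies gain = (1.5−1)×(T − x) of attenuation.
(1.5−1) × 4 = 2 dB, so output = -31 − 2 = -33 dBFS.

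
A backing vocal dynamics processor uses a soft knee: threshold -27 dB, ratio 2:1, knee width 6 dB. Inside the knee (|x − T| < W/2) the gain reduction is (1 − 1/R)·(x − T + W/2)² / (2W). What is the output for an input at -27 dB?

-27.375 dB

x − T + W/2 = -27 − (-27) + 3 = 3.
GR = (1 − 1/2) × 3² / 12 = 0.5 × 9 / 12 = 0.375 dB.
Output = -27 − 0.375 = -27.375 dB.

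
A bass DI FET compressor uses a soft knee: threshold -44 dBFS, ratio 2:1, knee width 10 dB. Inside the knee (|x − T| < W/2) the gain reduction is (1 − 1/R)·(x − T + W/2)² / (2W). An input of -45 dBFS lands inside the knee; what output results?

x − T + W/2 = -45 − (-44) + 5 = 4.
GR = (1 − 1/2) × 4² / 20 = 0.5 × 16 / 20 = 0.4 dB.
Output = -45 − 0.4 = -45.4 dBFS.

-45.4 dBFS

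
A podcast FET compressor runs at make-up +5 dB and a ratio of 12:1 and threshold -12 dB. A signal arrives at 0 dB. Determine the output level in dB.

-6 dB

Overshoot: 0 − (-12) = 12 dB.
At 12:1 the overshoot is divided by 12, leaving 1 dB above threshold.
So the level is -12 + 1 = -11 dB; make-up adds 5 dB, giving -6 dB.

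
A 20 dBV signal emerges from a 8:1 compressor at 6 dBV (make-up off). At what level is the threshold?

Gain reduction = 20 − 6 = 14 dB; output overshoot = GR / (R − 1) = 14 / 7 = 2 dB.
Threshold = output − output overshoot = 6 − 2 = 4 dBV.

4 dBV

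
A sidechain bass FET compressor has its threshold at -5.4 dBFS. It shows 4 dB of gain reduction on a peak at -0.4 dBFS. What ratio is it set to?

5:1

Input overshoot = -0.4 − (-5.4) = 5 dB.
Output overshoot = 5 − 4 = 1 dB.
Ratio = input overshoot / output overshoot = 5 / 1 = 5.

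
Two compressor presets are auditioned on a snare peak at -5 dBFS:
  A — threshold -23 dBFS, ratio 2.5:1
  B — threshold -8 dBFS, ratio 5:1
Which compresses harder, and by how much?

A, by 8.4 dB

A: 18 dB over, compressed to 7.2 dB over, so 10.8 dB of GR.
B: 3 dB over, compressed to 0.6 dB over, so 2.4 dB of GR.
A reduces 8.4 dB more.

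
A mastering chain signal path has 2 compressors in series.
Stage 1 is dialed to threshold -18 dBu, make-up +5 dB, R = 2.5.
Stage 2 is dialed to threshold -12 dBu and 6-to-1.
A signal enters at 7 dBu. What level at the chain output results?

-10.5 dBu

Stage 1: 25 dB above -18 dBu, reduced 2.5:1 to 10 dB above → -8 dBu; +5 dB make-up → -3 dBu.
Stage 2: -3 dBu is 9 dB over -12 dBu; at 6:1 that becomes 1.5 dB over, giving -10.5 dBu.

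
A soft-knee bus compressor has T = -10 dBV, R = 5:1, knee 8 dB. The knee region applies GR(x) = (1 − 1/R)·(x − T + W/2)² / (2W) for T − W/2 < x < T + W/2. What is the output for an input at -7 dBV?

x − T + W/2 = -7 − (-10) + 4 = 7.
GR = (1 − 1/5) × 7² / 16 = 0.8 × 49 / 16 = 2.45 dB.
Output = -7 − 2.45 = -9.45 dBV.

-9.45 dBV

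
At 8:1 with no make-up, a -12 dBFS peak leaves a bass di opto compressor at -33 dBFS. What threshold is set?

-36 dBFS

Input is 24 dB above T (since output overshoot × R = input overshoot: (-33 − T)·8 = -12 − T gives T = -36 dBFS).
Check: -36 + (-12 − (-36))/8 = -36 + 3 = -33 dBFS. ✓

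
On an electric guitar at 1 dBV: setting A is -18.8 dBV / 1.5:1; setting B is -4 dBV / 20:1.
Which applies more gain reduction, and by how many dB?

A, by 1.85 dB

A: 19.8 dB over, compressed to 13.2 dB over, so 6.6 dB of GR.
B: 5 dB over, compressed to 0.25 dB over, so 4.75 dB of GR.
A reduces 1.85 dB more.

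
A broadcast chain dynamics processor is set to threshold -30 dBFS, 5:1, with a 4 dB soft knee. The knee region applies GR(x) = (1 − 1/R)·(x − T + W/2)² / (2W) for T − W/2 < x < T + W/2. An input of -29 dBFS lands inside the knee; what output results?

-29.9 dBFS

x − T + W/2 = -29 − (-30) + 2 = 3.
GR = (1 − 1/5) × 3² / 8 = 0.8 × 9 / 8 = 0.9 dB.
Output = -29 − 0.9 = -29.9 dBFS.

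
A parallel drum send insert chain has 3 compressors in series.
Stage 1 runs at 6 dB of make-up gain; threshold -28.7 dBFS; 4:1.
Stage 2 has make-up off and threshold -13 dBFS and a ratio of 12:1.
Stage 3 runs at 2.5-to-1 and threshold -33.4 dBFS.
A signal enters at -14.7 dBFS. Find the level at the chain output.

-27.72 dBFS

Stage 1: 14 dB above -28.7 dBFS, reduced 4:1 to 3.5 dB above → -25.2 dBFS; +6 dB make-up → -19.2 dBFS.
Stage 2: below threshold (-19.2 ≤ -13); passes unchanged; output -19.2 dBFS.
Stage 3: 14.2 dB above -33.4 dBFS, reduced 2.5:1 to 5.68 dB above → -27.72 dBFS.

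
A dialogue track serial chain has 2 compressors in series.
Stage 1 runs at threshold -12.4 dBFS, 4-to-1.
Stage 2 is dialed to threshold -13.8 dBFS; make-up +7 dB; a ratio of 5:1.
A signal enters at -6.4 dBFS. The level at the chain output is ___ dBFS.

-6.22 dBFS

Stage 1: -6.4 dBFS is 6 dB over -12.4 dBFS; at 4:1 that becomes 1.5 dB over, giving -10.9 dBFS.
Stage 2: 2.9 dB above -13.8 dBFS, reduced 5:1 to 0.58 dB above → -13.22 dBFS; +7 dB make-up → -6.22 dBFS.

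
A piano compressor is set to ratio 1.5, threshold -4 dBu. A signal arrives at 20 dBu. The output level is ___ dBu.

20 dBu sits 24 dB over threshold.
The 24 dB excess becomes 16 dB after 1.5:1 reduction.
That puts the output at 12 dBu.

12 dBu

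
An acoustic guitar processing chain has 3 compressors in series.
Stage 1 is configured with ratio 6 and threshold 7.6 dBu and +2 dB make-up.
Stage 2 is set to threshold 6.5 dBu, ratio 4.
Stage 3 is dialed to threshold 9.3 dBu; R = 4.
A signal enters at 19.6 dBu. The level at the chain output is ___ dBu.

7.775 dBu

Stage 1: 12 dB above 7.6 dBu, reduced 6:1 to 2 dB above → 9.6 dBu; +2 dB make-up → 11.6 dBu.
Stage 2: 11.6 dBu is 5.1 dB over 6.5 dBu; at 4:1 that becomes 1.275 dB over, giving 7.775 dBu.
Stage 3: 7.775 dBu is at or below the 9.3 dBu threshold — no compression; output 7.775 dBu.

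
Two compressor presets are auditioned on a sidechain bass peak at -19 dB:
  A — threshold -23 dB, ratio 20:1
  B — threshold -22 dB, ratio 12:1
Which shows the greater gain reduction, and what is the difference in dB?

A: overshoot 4 dB → output overshoot 0.2 dB → GR 3.8 dB.
B: overshoot 3 dB → output overshoot 0.25 dB → GR 2.75 dB.
Difference: 1.05 dB in favour of A.

A, by 1.05 dB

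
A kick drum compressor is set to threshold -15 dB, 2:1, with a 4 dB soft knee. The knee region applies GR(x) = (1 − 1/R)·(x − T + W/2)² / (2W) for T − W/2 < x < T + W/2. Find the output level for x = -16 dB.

x − T + W/2 = -16 − (-15) + 2 = 1.
GR = (1 − 1/2) × 1² / 8 = 0.5 × 1 / 8 = 0.0625 dB.
Output = -16 − 0.0625 = -16.0625 dB.

-16.0625 dB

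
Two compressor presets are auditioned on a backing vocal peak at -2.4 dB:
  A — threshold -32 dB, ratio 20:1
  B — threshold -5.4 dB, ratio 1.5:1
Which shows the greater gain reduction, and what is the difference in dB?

A, by 27.12 dB

A: 29.6 dB over, compressed to 1.48 dB over, so 28.12 dB of GR.
B: 3 dB over, compressed to 2 dB over, so 1 dB of GR.
A reduces 27.12 dB more.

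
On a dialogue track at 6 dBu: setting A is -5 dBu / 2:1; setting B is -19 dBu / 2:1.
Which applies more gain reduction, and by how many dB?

A: GR = 11 − 11/2 = 5.5 dB.
B: GR = 25 − 25/2 = 12.5 dB.
Difference: 7 dB in favour of B.

B, by 7 dB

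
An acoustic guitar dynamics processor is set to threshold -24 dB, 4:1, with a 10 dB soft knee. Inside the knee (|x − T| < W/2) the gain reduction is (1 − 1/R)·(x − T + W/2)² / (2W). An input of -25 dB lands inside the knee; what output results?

x − T + W/2 = -25 − (-24) + 5 = 4.
GR = (1 − 1/4) × 4² / 20 = 0.75 × 16 / 20 = 0.6 dB.
Output = -25 − 0.6 = -25.6 dB.

-25.6 dB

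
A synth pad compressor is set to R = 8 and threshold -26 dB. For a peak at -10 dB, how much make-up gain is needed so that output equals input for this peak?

14 dB

Overshoot 16 dB → 16/8 = 2 dB after compression, so the compressed level is -26 + 2 = -24 dB.
Make-up = target − compressed = -10 − (-24) = 14 dB.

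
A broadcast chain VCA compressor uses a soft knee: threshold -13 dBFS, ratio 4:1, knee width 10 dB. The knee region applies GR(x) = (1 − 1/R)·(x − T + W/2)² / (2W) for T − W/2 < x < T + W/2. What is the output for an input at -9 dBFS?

x − T + W/2 = -9 − (-13) + 5 = 9.
GR = (1 − 1/4) × 9² / 20 = 0.75 × 81 / 20 = 3.0375 dB.
Output = -9 − 3.0375 = -12.0375 dBFS.

-12.0375 dBFS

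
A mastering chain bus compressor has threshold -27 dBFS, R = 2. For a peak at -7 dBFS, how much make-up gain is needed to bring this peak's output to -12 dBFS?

The peak compresses to -27 + 20/2 = -17 dBFS.
To reach -12 dBFS requires -12 − (-17) = 5 dB of make-up.

5 dB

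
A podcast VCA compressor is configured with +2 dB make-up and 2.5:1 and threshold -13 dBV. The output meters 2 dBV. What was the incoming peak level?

Remove make-up: 2 − 2 = 0 dBV.
The compressed level sits 0 − (-13) = 13 dB over threshold.
Before 2.5:1 compression the overshoot was 13 × 2.5 = 32.5 dB, so input = -13 + 32.5 = 19.5 dBV.

19.5 dBV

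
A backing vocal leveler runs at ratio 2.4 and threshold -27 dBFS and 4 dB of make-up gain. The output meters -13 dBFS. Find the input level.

-3 dBFS

Remove make-up: -13 − 4 = -17 dBFS.
The compressed level sits -17 − (-27) = 10 dB over threshold.
Input overshoot = R × output overshoot = 24 dB → input = -27 + 24 = -3 dBFS.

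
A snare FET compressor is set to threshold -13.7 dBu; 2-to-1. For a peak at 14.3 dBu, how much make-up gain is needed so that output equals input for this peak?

14 dB

Without make-up, output = threshold + overshoot/2 = -13.7 + 14 = 0.3 dBu.
Gap to target: 14 dB.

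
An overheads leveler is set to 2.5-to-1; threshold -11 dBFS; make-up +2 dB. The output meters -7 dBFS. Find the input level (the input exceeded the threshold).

Remove make-up: -7 − 2 = -9 dBFS.
That's 2 dB above the -11 dBFS threshold.
Input overshoot = R × output overshoot = 5 dB → input = -11 + 5 = -6 dBFS.

-6 dBFS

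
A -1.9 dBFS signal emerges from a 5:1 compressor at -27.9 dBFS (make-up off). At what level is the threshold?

-34.4 dBFS

Gain reduction = -1.9 − (-27.9) = 26 dB; output overshoot = GR / (R − 1) = 26 / 4 = 6.5 dB.
Threshold = output − output overshoot = -27.9 − 6.5 = -34.4 dBFS.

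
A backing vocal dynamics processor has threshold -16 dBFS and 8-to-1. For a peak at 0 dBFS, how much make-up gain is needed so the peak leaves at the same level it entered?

14 dB

Without make-up, output = threshold + overshoot/8 = -16 + 2 = -14 dBFS.
Gap to target: 14 dB.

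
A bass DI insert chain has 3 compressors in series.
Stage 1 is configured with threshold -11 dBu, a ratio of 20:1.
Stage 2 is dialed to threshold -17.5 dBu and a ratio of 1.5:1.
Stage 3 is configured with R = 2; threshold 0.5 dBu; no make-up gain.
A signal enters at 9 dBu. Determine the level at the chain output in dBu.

Stage 1: 20 dB above -11 dBu, reduced 20:1 to 1 dB above → -10 dBu.
Stage 2: overshoot 7.5 dB → 7.5/1.5 = 5 dB → -12.5 dBu.
Stage 3: below threshold (-12.5 ≤ 0.5); passes unchanged; output -12.5 dBu.

-12.5 dBu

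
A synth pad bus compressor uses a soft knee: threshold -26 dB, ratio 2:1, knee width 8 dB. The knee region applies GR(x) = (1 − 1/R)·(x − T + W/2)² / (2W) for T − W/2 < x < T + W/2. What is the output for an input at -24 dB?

-25.125 dB

x − T + W/2 = -24 − (-26) + 4 = 6.
GR = (1 − 1/2) × 6² / 16 = 0.5 × 36 / 16 = 1.125 dB.
Output = -24 − 1.125 = -25.125 dB.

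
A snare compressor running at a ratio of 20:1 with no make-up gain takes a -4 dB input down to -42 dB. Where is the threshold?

-44 dB

Input is 40 dB above T (since output overshoot × R = input overshoot: (-42 − T)·20 = -4 − T gives T = -44 dB).
Check: -44 + (-4 − (-44))/20 = -44 + 2 = -42 dB. ✓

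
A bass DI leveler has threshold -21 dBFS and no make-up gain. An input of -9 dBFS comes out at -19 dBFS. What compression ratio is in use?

6:1

Input overshoot = -9 − (-21) = 12 dB; output overshoot = -19 − (-21) = 2 dB.
Ratio = 12 / 2 = 6.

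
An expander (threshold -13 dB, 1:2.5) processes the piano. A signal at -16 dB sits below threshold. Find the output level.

-20.5 dB

Undershoot = (-13) − (-16) = 3 dB.
At 1:2.5, that expands to 7.5 dB under threshold.
Output = -13 − 7.5 = -20.5 dB.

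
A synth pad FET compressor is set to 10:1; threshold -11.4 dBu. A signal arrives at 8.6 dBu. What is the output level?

-9.4 dBu

8.6 dBu sits 20 dB over threshold.
At 10:1 the overshoot is divided by 10, leaving 2 dB above threshold.
So the level is -11.4 + 2 = -9.4 dBu.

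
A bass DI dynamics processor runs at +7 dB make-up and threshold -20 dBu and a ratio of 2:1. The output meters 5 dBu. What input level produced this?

16 dBu

Remove make-up: 5 − 7 = -2 dBu.
The compressed level sits -2 − (-20) = 18 dB over threshold.
Before 2:1 compression the overshoot was 18 × 2 = 36 dB, so input = -20 + 36 = 16 dBu.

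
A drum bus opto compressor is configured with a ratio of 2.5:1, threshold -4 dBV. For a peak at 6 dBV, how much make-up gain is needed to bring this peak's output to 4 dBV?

4 dB

The peak compresses to -4 + 10/2.5 = 0 dBV.
To reach 4 dBV requires 4 − 0 = 4 dB of make-up.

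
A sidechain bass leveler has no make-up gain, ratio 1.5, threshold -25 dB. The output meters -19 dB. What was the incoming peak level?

Post-compression overshoot = -19 − (-25) = 6 dB.
Input overshoot = R × output overshoot = 9 dB → input = -25 + 9 = -16 dB.

-16 dB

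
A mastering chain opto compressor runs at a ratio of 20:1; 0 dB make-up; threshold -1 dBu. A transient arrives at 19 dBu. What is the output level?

0 dBu

The input is 20 dB above the -1 dBu threshold.
The 20 dB excess becomes 1 dB after 20:1 reduction.
That puts the output at 0 dBu.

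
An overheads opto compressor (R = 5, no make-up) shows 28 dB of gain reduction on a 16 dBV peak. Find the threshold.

Let T be the threshold. Output overshoot = (input overshoot)/R, so -12 − T = (16 − T)/5.
5·(-12 − T) = 16 − T → 4·T = -60 − 16 = -76.
T = -76/4 = -19 dBV.

-19 dBV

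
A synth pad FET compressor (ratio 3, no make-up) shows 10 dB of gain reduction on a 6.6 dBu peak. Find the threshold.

-8.4 dBu

Input is 15 dB above T (since output overshoot × R = input overshoot: (-3.4 − T)·3 = 6.6 − T gives T = -8.4 dBu).
Check: -8.4 + (6.6 − (-8.4))/3 = -8.4 + 5 = -3.4 dBu. ✓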